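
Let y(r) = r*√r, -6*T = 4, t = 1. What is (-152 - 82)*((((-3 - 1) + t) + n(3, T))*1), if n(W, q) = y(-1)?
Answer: 702 + 234*I ≈ 702.0 + 234.0*I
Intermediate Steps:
T = -⅔ (T = -⅙*4 = -⅔ ≈ -0.66667)
y(r) = r^(3/2)
n(W, q) = -I (n(W, q) = (-1)^(3/2) = -I)
(-152 - 82)*((((-3 - 1) + t) + n(3, T))*1) = (-152 - 82)*((((-3 - 1) + 1) - I)*1) = -234*((-4 + 1) - I) = -234*(-3 - I) = 702 + 234*I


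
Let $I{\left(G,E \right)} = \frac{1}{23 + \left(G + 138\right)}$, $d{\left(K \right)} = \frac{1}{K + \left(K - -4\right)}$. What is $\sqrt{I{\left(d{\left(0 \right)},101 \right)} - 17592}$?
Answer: $\frac{2 i \sqrt{1829677305}}{645} \approx 132.63 i$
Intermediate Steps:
$d{\left(K \right)} = \frac{1}{4 + 2 K}$ ($d{\left(K \right)} = \frac{1}{K + \left(K + 4\right)} = \frac{1}{K + \left(4 + K\right)} = \frac{1}{4 + 2 K}$)
$I{\left(G,E \right)} = \frac{1}{161 + G}$ ($I{\left(G,E \right)} = \frac{1}{23 + \left(138 + G\right)} = \frac{1}{161 + G}$)
$\sqrt{I{\left(d{\left(0 \right)},101 \right)} - 17592} = \sqrt{\frac{1}{161 + \frac{1}{2 \left(2 + 0\right)}} - 17592} = \sqrt{\frac{1}{161 + \frac{1}{2 \cdot 2}} - 17592} = \sqrt{\frac{1}{161 + \frac{1}{2} \cdot \frac{1}{2}} - 17592} = \sqrt{\frac{1}{161 + \frac{1}{4}} - 17592} = \sqrt{\frac{1}{\frac{645}{4}} - 17592} = \sqrt{\frac{4}{645} - 17592} = \sqrt{- \frac{11346836}{645}} = \frac{2 i \sqrt{1829677305}}{645}$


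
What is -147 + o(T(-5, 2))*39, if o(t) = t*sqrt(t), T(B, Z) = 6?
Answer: -147 + 234*sqrt(6) ≈ 426.18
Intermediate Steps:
o(t) = t**(3/2)
-147 + o(T(-5, 2))*39 = -147 + 6**(3/2)*39 = -147 + (6*sqrt(6))*39 = -147 + 234*sqrt(6)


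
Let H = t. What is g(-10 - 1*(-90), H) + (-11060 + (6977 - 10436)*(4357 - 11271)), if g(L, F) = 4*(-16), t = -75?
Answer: 23904402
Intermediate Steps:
H = -75
g(L, F) = -64
g(-10 - 1*(-90), H) + (-11060 + (6977 - 10436)*(4357 - 11271)) = -64 + (-11060 + (6977 - 10436)*(4357 - 11271)) = -64 + (-11060 - 3459*(-6914)) = -64 + (-11060 + 23915526) = -64 + 23904466 = 23904402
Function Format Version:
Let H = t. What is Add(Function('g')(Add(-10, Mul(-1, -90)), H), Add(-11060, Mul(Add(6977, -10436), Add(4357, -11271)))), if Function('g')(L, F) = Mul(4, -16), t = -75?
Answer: 23904402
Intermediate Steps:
H = -75
Function('g')(L, F) = -64
Add(Function('g')(Add(-10, Mul(-1, -90)), H), Add(-11060, Mul(Add(6977, -10436), Add(4357, -11271)))) = Add(-64, Add(-11060, Mul(Add(6977, -10436), Add(4357, -11271)))) = Add(-64, Add(-11060, Mul(-3459, -6914))) = Add(-64, Add(-11060, 23915526)) = Add(-64, 23904466) = 23904402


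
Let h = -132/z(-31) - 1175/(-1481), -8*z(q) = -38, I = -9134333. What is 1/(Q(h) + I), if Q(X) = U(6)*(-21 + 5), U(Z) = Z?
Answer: -1/9134429 ≈ -1.0948e-7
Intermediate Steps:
z(q) = 19/4 (z(q) = -1/8*(-38) = 19/4)
h = -759643/28139 (h = -132/19/4 - 1175/(-1481) = -132*4/19 - 1175*(-1/1481) = -528/19 + 1175/1481 = -759643/28139 ≈ -26.996)
Q(X) = -96 (Q(X) = 6*(-21 + 5) = 6*(-16) = -96)
1/(Q(h) + I) = 1/(-96 - 9134333) = 1/(-9134429) = -1/9134429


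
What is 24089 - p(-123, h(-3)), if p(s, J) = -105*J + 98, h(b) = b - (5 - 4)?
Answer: 23571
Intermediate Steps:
h(b) = -1 + b (h(b) = b - 1*1 = b - 1 = -1 + b)
p(s, J) = 98 - 105*J
24089 - p(-123, h(-3)) = 24089 - (98 - 105*(-1 - 3)) = 24089 - (98 - 105*(-4)) = 24089 - (98 + 420) = 24089 - 1*518 = 24089 - 518 = 23571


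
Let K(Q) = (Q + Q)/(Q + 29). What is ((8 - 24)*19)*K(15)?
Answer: -2280/11 ≈ -207.27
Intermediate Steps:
K(Q) = 2*Q/(29 + Q) (K(Q) = (2*Q)/(29 + Q) = 2*Q/(29 + Q))
((8 - 24)*19)*K(15) = ((8 - 24)*19)*(2*15/(29 + 15)) = (-16*19)*(2*15/44) = -608*15/44 = -304*15/22 = -2280/11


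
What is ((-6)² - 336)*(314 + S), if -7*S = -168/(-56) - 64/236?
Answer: -5550900/59 ≈ -94083.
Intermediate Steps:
S = -23/59 (S = -(-168/(-56) - 64/236)/7 = -(-168*(-1/56) - 64*1/236)/7 = -(3 - 16/59)/7 = -⅐*161/59 = -23/59 ≈ -0.38983)
((-6)² - 336)*(314 + S) = ((-6)² - 336)*(314 - 23/59) = (36 - 336)*(18503/59) = -300*18503/59 = -5550900/59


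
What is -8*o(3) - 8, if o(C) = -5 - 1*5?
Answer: 72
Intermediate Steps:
o(C) = -10 (o(C) = -5 - 5 = -10)
-8*o(3) - 8 = -8*(-10) - 8 = 80 - 8 = 72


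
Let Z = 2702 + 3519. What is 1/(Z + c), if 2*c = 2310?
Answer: 1/7376 ≈ 0.00013557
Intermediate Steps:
c = 1155 (c = (½)*2310 = 1155)
Z = 6221
1/(Z + c) = 1/(6221 + 1155) = 1/7376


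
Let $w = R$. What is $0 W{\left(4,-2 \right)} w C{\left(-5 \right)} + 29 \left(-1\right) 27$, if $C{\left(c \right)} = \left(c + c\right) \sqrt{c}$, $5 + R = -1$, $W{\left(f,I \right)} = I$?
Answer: $-783$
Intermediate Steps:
$R = -6$ ($R = -5 - 1 = -6$)
$w = -6$
$C{\left(c \right)} = 2 c^{\frac{3}{2}}$ ($C{\left(c \right)} = 2 c \sqrt{c} = 2 c^{\frac{3}{2}}$)
$0 W{\left(4,-2 \right)} w C{\left(-5 \right)} + 29 \left(-1\right) 27 = 0 \left(-2\right) \left(-6\right) 2 \left(-5\right)^{\frac{3}{2}} + 29 \left(-1\right) 27 = 0 \left(-6\right) 2 \left(- 5 i \sqrt{5}\right) - 783 = 0 \left(- 10 i \sqrt{5}\right) - 783 = 0 - 783 = -783$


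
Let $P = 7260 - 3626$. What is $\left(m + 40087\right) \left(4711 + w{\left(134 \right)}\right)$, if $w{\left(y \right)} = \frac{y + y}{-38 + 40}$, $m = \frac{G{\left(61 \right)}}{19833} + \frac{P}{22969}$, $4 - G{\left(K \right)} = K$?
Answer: $\frac{29492274352470120}{151848059} \approx 1.9422 \cdot 10^{8}$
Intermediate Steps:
$G{\left(K \right)} = 4 - K$
$P = 3634$
$m = \frac{23587963}{151848059}$ ($m = \frac{4 - 61}{19833} + \frac{3634}{22969} = \left(4 - 61\right) \frac{1}{19833} + 3634 \cdot \frac{1}{22969} = \left(-57\right) \frac{1}{19833} + \frac{3634}{22969} = - \frac{19}{6611} + \frac{3634}{22969} = \frac{23587963}{151848059} \approx 0.15534$)
$w{\left(y \right)} = y$ ($w{\left(y \right)} = \frac{2 y}{2} = 2 y \frac{1}{2} = y$)
$\left(m + 40087\right) \left(4711 + w{\left(134 \right)}\right) = \left(\frac{23587963}{151848059} + 40087\right) \left(4711 + 134\right) = \frac{6087156729096}{151848059} \cdot 4845 = \frac{29492274352470120}{151848059}$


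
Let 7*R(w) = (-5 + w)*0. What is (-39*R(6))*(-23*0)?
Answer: 0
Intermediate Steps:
R(w) = 0 (R(w) = ((-5 + w)*0)/7 = (⅐)*0 = 0)
(-39*R(6))*(-23*0) = (-39*0)*(-23*0) = 0*0 = 0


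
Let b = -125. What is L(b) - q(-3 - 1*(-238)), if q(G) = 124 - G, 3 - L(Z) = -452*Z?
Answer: -56386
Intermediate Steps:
L(Z) = 3 + 452*Z (L(Z) = 3 - (-452)*Z = 3 + 452*Z)
L(b) - q(-3 - 1*(-238)) = (3 + 452*(-125)) - (124 - (-3 - 1*(-238))) = (3 - 56500) - (124 - (-3 + 238)) = -56497 - (124 - 1*235) = -56497 - (124 - 235) = -56497 - 1*(-111) = -56497 + 111 = -56386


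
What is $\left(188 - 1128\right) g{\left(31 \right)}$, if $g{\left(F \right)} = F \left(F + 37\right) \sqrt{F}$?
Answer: $- 1981520 \sqrt{31} \approx -1.1033 \cdot 10^{7}$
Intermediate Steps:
$g{\left(F \right)} = F^{\frac{3}{2}} \left(37 + F\right)$ ($g{\left(F \right)} = F \left(37 + F\right) \sqrt{F} = F^{\frac{3}{2}} \left(37 + F\right)$)
$\left(188 - 1128\right) g{\left(31 \right)} = \left(188 - 1128\right) 31^{\frac{3}{2}} \left(37 + 31\right) = - 940 \cdot 31 \sqrt{31} \cdot 68 = - 940 \cdot 2108 \sqrt{31} = - 1981520 \sqrt{31}$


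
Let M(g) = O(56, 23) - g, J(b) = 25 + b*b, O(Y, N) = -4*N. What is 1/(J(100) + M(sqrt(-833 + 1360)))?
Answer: 9933/98663962 + sqrt(527)/98663962 ≈ 0.00010091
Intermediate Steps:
J(b) = 25 + b**2
M(g) = -92 - g (M(g) = -4*23 - g = -92 - g)
1/(J(100) + M(sqrt(-833 + 1360))) = 1/((25 + 100**2) + (-92 - sqrt(-833 + 1360))) = 1/((25 + 10000) + (-92 - sqrt(527))) = 1/(10025 + (-92 - sqrt(527))) = 1/(9933 - sqrt(527))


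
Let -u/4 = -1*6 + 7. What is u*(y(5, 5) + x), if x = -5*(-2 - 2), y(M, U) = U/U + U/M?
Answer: -88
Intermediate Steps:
u = -4 (u = -4*(-1*6 + 7) = -4*(-6 + 7) = -4*1 = -4)
y(M, U) = 1 + U/M
x = 20 (x = -5*(-4) = 20)
u*(y(5, 5) + x) = -4*((5 + 5)/5 + 20) = -4*((⅕)*10 + 20) = -4*(2 + 20) = -4*22 = -88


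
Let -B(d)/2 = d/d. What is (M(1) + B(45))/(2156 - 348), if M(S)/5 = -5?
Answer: -27/1808 ≈ -0.014934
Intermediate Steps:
M(S) = -25 (M(S) = 5*(-5) = -25)
B(d) = -2 (B(d) = -2*d/d = -2*1 = -2)
(M(1) + B(45))/(2156 - 348) = (-25 - 2)/(2156 - 348) = -27/1808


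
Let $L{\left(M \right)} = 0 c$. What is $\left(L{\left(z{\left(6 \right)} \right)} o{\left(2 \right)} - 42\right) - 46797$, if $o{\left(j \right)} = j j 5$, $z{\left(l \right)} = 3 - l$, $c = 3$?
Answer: $-46839$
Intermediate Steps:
$o{\left(j \right)} = 5 j^{2}$ ($o{\left(j \right)} = j^{2} \cdot 5 = 5 j^{2}$)
$L{\left(M \right)} = 0$ ($L{\left(M \right)} = 0 \cdot 3 = 0$)
$\left(L{\left(z{\left(6 \right)} \right)} o{\left(2 \right)} - 42\right) - 46797 = \left(0 \cdot 5 \cdot 2^{2} - 42\right) - 46797 = \left(0 \cdot 5 \cdot 4 - 42\right) - 46797 = \left(0 \cdot 20 - 42\right) - 46797 = \left(0 - 42\right) - 46797 = -42 - 46797 = -46839$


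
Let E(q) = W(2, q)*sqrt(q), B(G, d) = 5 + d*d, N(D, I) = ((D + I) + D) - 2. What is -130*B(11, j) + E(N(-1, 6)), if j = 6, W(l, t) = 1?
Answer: -5330 + sqrt(2) ≈ -5328.6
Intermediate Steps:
N(D, I) = -2 + I + 2*D (N(D, I) = (I + 2*D) - 2 = -2 + I + 2*D)
B(G, d) = 5 + d**2
E(q) = sqrt(q) (E(q) = 1*sqrt(q) = sqrt(q))
-130*B(11, j) + E(N(-1, 6)) = -130*(5 + 6**2) + sqrt(-2 + 6 + 2*(-1)) = -130*(5 + 36) + sqrt(-2 + 6 - 2) = -130*41 + sqrt(2) = -5330 + sqrt(2)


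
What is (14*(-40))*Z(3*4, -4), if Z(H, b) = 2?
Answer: -1120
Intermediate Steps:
(14*(-40))*Z(3*4, -4) = (14*(-40))*2 = -560*2 = -1120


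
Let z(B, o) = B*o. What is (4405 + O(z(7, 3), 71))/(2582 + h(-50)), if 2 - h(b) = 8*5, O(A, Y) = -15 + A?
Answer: 4411/2544 ≈ 1.7339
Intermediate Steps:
h(b) = -38 (h(b) = 2 - 8*5 = 2 - 1*40 = 2 - 40 = -38)
(4405 + O(z(7, 3), 71))/(2582 + h(-50)) = (4405 + (-15 + 7*3))/(2582 - 38) = (4405 + (-15 + 21))/2544 = (4405 + 6)*(1/2544) = 4411*(1/2544) = 4411/2544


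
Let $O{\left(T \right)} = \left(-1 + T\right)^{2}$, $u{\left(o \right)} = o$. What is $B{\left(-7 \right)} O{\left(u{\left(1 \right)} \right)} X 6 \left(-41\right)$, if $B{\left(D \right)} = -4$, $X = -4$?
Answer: $0$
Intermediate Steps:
$B{\left(-7 \right)} O{\left(u{\left(1 \right)} \right)} X 6 \left(-41\right) = - 4 \left(-1 + 1\right)^{2} \left(-4\right) 6 \left(-41\right) = - 4 \cdot 0^{2} \left(-4\right) 6 \left(-41\right) = - 4 \cdot 0 \left(-4\right) 6 \left(-41\right) = - 4 \cdot 0 \cdot 6 \left(-41\right) = \left(-4\right) 0 \left(-41\right) = 0 \left(-41\right) = 0$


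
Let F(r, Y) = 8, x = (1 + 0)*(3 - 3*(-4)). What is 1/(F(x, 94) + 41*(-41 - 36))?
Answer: -1/3149 ≈ -0.00031756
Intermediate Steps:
x = 15 (x = 1*(3 + 12) = 1*15 = 15)
1/(F(x, 94) + 41*(-41 - 36)) = 1/(8 + 41*(-41 - 36)) = 1/(8 + 41*(-77)) = 1/(8 - 3157) = 1/(-3149) = -1/3149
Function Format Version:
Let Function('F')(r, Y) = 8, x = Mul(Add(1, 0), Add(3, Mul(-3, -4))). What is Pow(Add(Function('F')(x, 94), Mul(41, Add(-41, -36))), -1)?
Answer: Rational(-1, 3149) ≈ -0.00031756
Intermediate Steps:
x = 15 (x = Mul(1, Add(3, 12)) = Mul(1, 15) = 15)
Pow(Add(Function('F')(x, 94), Mul(41, Add(-41, -36))), -1) = Pow(Add(8, Mul(41, Add(-41, -36))), -1) = Pow(Add(8, Mul(41, -77)), -1) = Pow(Add(8, -3157), -1) = Pow(-3149, -1) = Rational(-1, 3149)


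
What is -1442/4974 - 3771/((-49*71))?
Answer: 6870118/8652273 ≈ 0.79402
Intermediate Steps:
-1442/4974 - 3771/((-49*71)) = -1442*1/4974 - 3771/(-3479) = -721/2487 - 3771*(-1/3479) = -721/2487 + 3771/3479 = 6870118/8652273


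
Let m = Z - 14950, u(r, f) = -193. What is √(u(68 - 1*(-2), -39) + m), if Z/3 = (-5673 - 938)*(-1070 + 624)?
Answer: 5*√353215 ≈ 2971.6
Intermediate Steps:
Z = 8845518 (Z = 3*((-5673 - 938)*(-1070 + 624)) = 3*(-6611*(-446)) = 3*2948506 = 8845518)
m = 8830568 (m = 8845518 - 14950 = 8830568)
√(u(68 - 1*(-2), -39) + m) = √(-193 + 8830568) = √8830375 = 5*√353215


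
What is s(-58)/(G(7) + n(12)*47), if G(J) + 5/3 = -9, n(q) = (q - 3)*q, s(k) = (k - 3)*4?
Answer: -183/3799 ≈ -0.048171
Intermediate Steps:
s(k) = -12 + 4*k (s(k) = (-3 + k)*4 = -12 + 4*k)
n(q) = q*(-3 + q) (n(q) = (-3 + q)*q = q*(-3 + q))
G(J) = -32/3 (G(J) = -5/3 - 9 = -32/3)
s(-58)/(G(7) + n(12)*47) = (-12 + 4*(-58))/(-32/3 + (12*(-3 + 12))*47) = (-12 - 232)/(-32/3 + (12*9)*47) = -244/(-32/3 + 108*47) = -244/(-32/3 + 5076) = -244/15196/3 = -244*3/15196 = -183/3799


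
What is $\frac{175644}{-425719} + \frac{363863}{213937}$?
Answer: $\frac{16760948867}{13011006529} \approx 1.2882$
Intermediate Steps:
$\frac{175644}{-425719} + \frac{363863}{213937} = 175644 \left(- \frac{1}{425719}\right) + 363863 \cdot \frac{1}{213937} = - \frac{25092}{60817} + \frac{363863}{213937} = \frac{16760948867}{13011006529}$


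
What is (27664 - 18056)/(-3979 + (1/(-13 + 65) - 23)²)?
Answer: -25980032/9331191 ≈ -2.7842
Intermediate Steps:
(27664 - 18056)/(-3979 + (1/(-13 + 65) - 23)²) = 9608/(-3979 + (1/52 - 23)²) = 9608/(-3979 + (-1195/52)²) = 9608/(-3979 + 1428025/2704) = 9608/(-9331191/2704) = 9608*(-2704/9331191) = -25980032/9331191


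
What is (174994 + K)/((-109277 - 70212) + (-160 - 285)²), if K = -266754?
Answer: -11470/2317 ≈ -4.9504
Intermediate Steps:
(174994 + K)/((-109277 - 70212) + (-160 - 285)²) = (174994 - 266754)/((-109277 - 70212) + (-160 - 285)²) = -91760/(-179489 + (-445)²) = -91760/(-179489 + 198025) = -91760/18536 = -91760*1/18536 = -11470/2317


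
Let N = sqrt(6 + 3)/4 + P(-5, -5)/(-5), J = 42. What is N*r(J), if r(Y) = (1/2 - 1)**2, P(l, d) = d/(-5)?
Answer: 11/80 ≈ 0.13750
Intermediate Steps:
P(l, d) = -d/5 (P(l, d) = d*(-1/5) = -d/5)
r(Y) = 1/4 (r(Y) = (1/2 - 1)**2 = (-1/2)**2 = 1/4)
N = 11/20 (N = sqrt(6 + 3)/4 - 1/5*(-5)/(-5) = sqrt(9)*(1/4) + 1*(-1/5) = 3*(1/4) - 1/5 = 3/4 - 1/5 = 11/20 ≈ 0.55000)
N*r(J) = (11/20)*(1/4) = 11/80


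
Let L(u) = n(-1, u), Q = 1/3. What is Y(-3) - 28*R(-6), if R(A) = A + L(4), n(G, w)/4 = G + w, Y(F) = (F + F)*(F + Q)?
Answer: -152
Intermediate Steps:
Q = ⅓ ≈ 0.33333
Y(F) = 2*F*(⅓ + F) (Y(F) = (F + F)*(F + ⅓) = (2*F)*(⅓ + F) = 2*F*(⅓ + F))
n(G, w) = 4*G + 4*w (n(G, w) = 4*(G + w) = 4*G + 4*w)
L(u) = -4 + 4*u (L(u) = 4*(-1) + 4*u = -4 + 4*u)
R(A) = 12 + A (R(A) = A + (-4 + 4*4) = A + (-4 + 16) = A + 12 = 12 + A)
Y(-3) - 28*R(-6) = (⅔)*(-3)*(1 + 3*(-3)) - 28*(12 - 6) = (⅔)*(-3)*(1 - 9) - 28*6 = (⅔)*(-3)*(-8) - 168 = 16 - 168 = -152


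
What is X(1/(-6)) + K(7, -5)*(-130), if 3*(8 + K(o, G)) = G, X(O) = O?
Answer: 2513/2 ≈ 1256.5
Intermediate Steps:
K(o, G) = -8 + G/3
X(1/(-6)) + K(7, -5)*(-130) = 1/(-6) + (-8 + (⅓)*(-5))*(-130) = -⅙ + (-8 - 5/3)*(-130) = -⅙ - 29/3*(-130) = -⅙ + 3770/3 = 2513/2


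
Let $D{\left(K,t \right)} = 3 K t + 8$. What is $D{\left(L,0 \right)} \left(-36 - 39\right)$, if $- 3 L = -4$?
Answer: $-600$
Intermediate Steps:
$L = \frac{4}{3}$ ($L = \left(- \frac{1}{3}\right) \left(-4\right) = \frac{4}{3} \approx 1.3333$)
$D{\left(K,t \right)} = 8 + 3 K t$ ($D{\left(K,t \right)} = 3 K t + 8 = 8 + 3 K t$)
$D{\left(L,0 \right)} \left(-36 - 39\right) = \left(8 + 3 \cdot \frac{4}{3} \cdot 0\right) \left(-36 - 39\right) = \left(8 + 0\right) \left(-75\right) = 8 \left(-75\right) = -600$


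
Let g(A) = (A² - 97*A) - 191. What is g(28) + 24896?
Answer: 22773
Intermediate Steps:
g(A) = -191 + A² - 97*A
g(28) + 24896 = (-191 + 28² - 97*28) + 24896 = (-191 + 784 - 2716) + 24896 = -2123 + 24896 = 22773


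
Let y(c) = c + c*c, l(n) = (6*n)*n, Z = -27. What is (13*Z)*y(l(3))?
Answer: -1042470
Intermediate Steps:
l(n) = 6*n²
y(c) = c + c²
(13*Z)*y(l(3)) = (13*(-27))*((6*3²)*(1 + 6*3²)) = -351*6*9*(1 + 6*9) = -18954*(1 + 54) = -18954*55 = -351*2970 = -1042470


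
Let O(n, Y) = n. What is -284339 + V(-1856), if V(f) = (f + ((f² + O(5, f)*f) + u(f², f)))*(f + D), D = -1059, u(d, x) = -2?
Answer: -10009222509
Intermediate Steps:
V(f) = (-1059 + f)*(-2 + f² + 6*f) (V(f) = (f + ((f² + 5*f) - 2))*(f - 1059) = (f + (-2 + f² + 5*f))*(-1059 + f) = (-2 + f² + 6*f)*(-1059 + f) = (-1059 + f)*(-2 + f² + 6*f))
-284339 + V(-1856) = -284339 + (2118 + (-1856)³ - 6356*(-1856) - 1053*(-1856)²) = -284339 + (2118 - 6393430016 + 11796736 - 1053*3444736) = -284339 + (2118 - 6393430016 + 11796736 - 3627307008) = -284339 - 10008938170 = -10009222509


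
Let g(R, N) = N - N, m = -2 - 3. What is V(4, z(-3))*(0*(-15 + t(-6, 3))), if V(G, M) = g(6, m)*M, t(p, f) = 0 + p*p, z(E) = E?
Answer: 0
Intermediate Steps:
t(p, f) = p**2 (t(p, f) = 0 + p**2 = p**2)
m = -5
g(R, N) = 0
V(G, M) = 0 (V(G, M) = 0*M = 0)
V(4, z(-3))*(0*(-15 + t(-6, 3))) = 0*(0*(-15 + (-6)**2)) = 0*(0*(-15 + 36)) = 0*(0*21) = 0*0 = 0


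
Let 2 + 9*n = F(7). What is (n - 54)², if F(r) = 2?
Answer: 2916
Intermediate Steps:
n = 0 (n = -2/9 + (⅑)*2 = -2/9 + 2/9 = 0)
(n - 54)² = (0 - 54)² = (-54)² = 2916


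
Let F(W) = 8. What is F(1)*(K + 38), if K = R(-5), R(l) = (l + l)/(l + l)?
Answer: 312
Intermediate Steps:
R(l) = 1 (R(l) = (2*l)/((2*l)) = (2*l)*(1/(2*l)) = 1)
K = 1
F(1)*(K + 38) = 8*(1 + 38) = 8*39 = 312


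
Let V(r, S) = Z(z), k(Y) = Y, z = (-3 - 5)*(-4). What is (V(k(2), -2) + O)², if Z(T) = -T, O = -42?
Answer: 5476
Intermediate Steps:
z = 32 (z = -8*(-4) = 32)
V(r, S) = -32 (V(r, S) = -1*32 = -32)
(V(k(2), -2) + O)² = (-32 - 42)² = (-74)² = 5476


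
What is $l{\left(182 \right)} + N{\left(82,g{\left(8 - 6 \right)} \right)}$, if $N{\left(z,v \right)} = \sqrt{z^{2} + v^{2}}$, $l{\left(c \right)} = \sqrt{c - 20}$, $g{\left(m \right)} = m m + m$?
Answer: $9 \sqrt{2} + 26 \sqrt{10} \approx 94.947$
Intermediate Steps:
$g{\left(m \right)} = m + m^{2}$ ($g{\left(m \right)} = m^{2} + m = m + m^{2}$)
$l{\left(c \right)} = \sqrt{-20 + c}$ ($l{\left(c \right)} = \sqrt{c - 20} = \sqrt{-20 + c}$)
$N{\left(z,v \right)} = \sqrt{v^{2} + z^{2}}$
$l{\left(182 \right)} + N{\left(82,g{\left(8 - 6 \right)} \right)} = \sqrt{-20 + 182} + \sqrt{\left(\left(8 - 6\right) \left(1 + \left(8 - 6\right)\right)\right)^{2} + 82^{2}} = \sqrt{162} + \sqrt{\left(\left(8 - 6\right) \left(1 + \left(8 - 6\right)\right)\right)^{2} + 6724} = 9 \sqrt{2} + \sqrt{\left(2 \left(1 + 2\right)\right)^{2} + 6724} = 9 \sqrt{2} + \sqrt{\left(2 \cdot 3\right)^{2} + 6724} = 9 \sqrt{2} + \sqrt{6^{2} + 6724} = 9 \sqrt{2} + \sqrt{36 + 6724} = 9 \sqrt{2} + \sqrt{6760} = 9 \sqrt{2} + 26 \sqrt{10}$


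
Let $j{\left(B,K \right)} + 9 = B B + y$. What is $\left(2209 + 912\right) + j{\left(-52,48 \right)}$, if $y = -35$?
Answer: $5781$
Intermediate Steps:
$j{\left(B,K \right)} = -44 + B^{2}$ ($j{\left(B,K \right)} = -9 + \left(B B - 35\right) = -9 + \left(B^{2} - 35\right) = -9 + \left(-35 + B^{2}\right) = -44 + B^{2}$)
$\left(2209 + 912\right) + j{\left(-52,48 \right)} = \left(2209 + 912\right) - \left(44 - \left(-52\right)^{2}\right) = 3121 + \left(-44 + 2704\right) = 3121 + 2660 = 5781$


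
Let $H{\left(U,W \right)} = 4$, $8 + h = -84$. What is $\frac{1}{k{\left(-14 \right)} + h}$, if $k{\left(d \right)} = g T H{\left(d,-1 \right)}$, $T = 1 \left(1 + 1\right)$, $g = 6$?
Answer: $- \frac{1}{44} \approx -0.022727$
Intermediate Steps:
$h = -92$ ($h = -8 - 84 = -92$)
$T = 2$ ($T = 1 \cdot 2 = 2$)
$k{\left(d \right)} = 48$ ($k{\left(d \right)} = 6 \cdot 2 \cdot 4 = 12 \cdot 4 = 48$)
$\frac{1}{k{\left(-14 \right)} + h} = \frac{1}{48 - 92} = \frac{1}{-44} = - \frac{1}{44}$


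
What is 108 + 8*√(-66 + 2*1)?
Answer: 108 + 64*I ≈ 108.0 + 64.0*I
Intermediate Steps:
108 + 8*√(-66 + 2*1) = 108 + 8*√(-66 + 2) = 108 + 8*√(-64) = 108 + 8*(8*I) = 108 + 64*I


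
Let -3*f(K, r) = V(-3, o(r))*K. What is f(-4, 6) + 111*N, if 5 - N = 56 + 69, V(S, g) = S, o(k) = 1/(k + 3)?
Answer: -13324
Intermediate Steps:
o(k) = 1/(3 + k)
f(K, r) = K (f(K, r) = -(-1)*K = K)
N = -120 (N = 5 - (56 + 69) = 5 - 1*125 = 5 - 125 = -120)
f(-4, 6) + 111*N = -4 + 111*(-120) = -4 - 13320 = -13324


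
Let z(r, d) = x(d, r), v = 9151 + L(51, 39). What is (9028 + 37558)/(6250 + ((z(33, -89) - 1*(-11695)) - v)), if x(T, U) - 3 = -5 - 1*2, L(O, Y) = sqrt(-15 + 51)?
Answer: 23293/4392 ≈ 5.3035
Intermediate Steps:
L(O, Y) = 6 (L(O, Y) = sqrt(36) = 6)
x(T, U) = -4 (x(T, U) = 3 + (-5 - 1*2) = 3 + (-5 - 2) = 3 - 7 = -4)
v = 9157 (v = 9151 + 6 = 9157)
z(r, d) = -4
(9028 + 37558)/(6250 + ((z(33, -89) - 1*(-11695)) - v)) = (9028 + 37558)/(6250 + ((-4 - 1*(-11695)) - 1*9157)) = 46586/(6250 + ((-4 + 11695) - 9157)) = 46586/(6250 + (11691 - 9157)) = 46586/(6250 + 2534) = 46586/8784 = 46586*(1/8784) = 23293/4392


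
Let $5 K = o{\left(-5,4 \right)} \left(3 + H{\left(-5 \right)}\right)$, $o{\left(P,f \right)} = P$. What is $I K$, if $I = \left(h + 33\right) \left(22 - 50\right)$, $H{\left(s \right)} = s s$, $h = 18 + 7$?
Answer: $45472$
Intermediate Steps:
$h = 25$
$H{\left(s \right)} = s^{2}$
$K = -28$ ($K = \frac{\left(-5\right) \left(3 + \left(-5\right)^{2}\right)}{5} = \frac{\left(-5\right) \left(3 + 25\right)}{5} = \frac{\left(-5\right) 28}{5} = \frac{1}{5} \left(-140\right) = -28$)
$I = -1624$ ($I = \left(25 + 33\right) \left(22 - 50\right) = 58 \left(-28\right) = -1624$)
$I K = \left(-1624\right) \left(-28\right) = 45472$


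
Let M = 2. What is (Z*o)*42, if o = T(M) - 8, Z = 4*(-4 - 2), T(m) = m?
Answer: 6048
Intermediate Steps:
Z = -24 (Z = 4*(-6) = -24)
o = -6 (o = 2 - 8 = -6)
(Z*o)*42 = -24*(-6)*42 = 144*42 = 6048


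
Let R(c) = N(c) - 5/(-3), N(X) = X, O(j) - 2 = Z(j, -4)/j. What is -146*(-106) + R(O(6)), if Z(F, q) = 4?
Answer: 46441/3 ≈ 15480.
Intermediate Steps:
O(j) = 2 + 4/j
R(c) = 5/3 + c (R(c) = c - 5/(-3) = c - 5*(-⅓) = c + 5/3 = 5/3 + c)
-146*(-106) + R(O(6)) = -146*(-106) + (5/3 + (2 + 4/6)) = 15476 + (5/3 + (2 + 4*(⅙))) = 15476 + (5/3 + (2 + ⅔)) = 15476 + (5/3 + 8/3) = 15476 + 13/3 = 46441/3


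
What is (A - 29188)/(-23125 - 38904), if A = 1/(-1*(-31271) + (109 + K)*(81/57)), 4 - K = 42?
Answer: 17397974389/36973377914 ≈ 0.47055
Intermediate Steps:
K = -38 (K = 4 - 1*42 = 4 - 42 = -38)
A = 19/596066 (A = 1/(-1*(-31271) + (109 - 38)*(81/57)) = 1/(31271 + 71*(81*(1/57))) = 1/(31271 + 71*(27/19)) = 1/(31271 + 1917/19) = 1/(596066/19) = 19/596066 ≈ 3.1876e-5)
(A - 29188)/(-23125 - 38904) = (19/596066 - 29188)/(-23125 - 38904) = -17397974389/596066/(-62029) = -17397974389/596066*(-1/62029) = 17397974389/36973377914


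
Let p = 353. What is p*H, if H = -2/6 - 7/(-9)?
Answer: 1412/9 ≈ 156.89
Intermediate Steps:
H = 4/9 (H = -2*1/6 - 7*(-1/9) = -1/3 + 7/9 = 4/9 ≈ 0.44444)
p*H = 353*(4/9) = 1412/9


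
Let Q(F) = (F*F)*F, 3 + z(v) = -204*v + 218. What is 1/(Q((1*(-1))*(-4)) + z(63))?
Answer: -1/12573 ≈ -7.9536e-5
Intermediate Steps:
z(v) = 215 - 204*v (z(v) = -3 + (-204*v + 218) = -3 + (218 - 204*v) = 215 - 204*v)
Q(F) = F³ (Q(F) = F²*F = F³)
1/(Q((1*(-1))*(-4)) + z(63)) = 1/(((1*(-1))*(-4))³ + (215 - 204*63)) = 1/((-1*(-4))³ + (215 - 12852)) = 1/(4³ - 12637) = 1/(64 - 12637) = 1/(-12573) = -1/12573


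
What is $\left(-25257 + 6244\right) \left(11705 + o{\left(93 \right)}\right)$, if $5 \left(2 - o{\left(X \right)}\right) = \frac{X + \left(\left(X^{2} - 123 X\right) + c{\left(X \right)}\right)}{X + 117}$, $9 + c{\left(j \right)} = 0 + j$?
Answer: $- \frac{77921377173}{350} \approx -2.2263 \cdot 10^{8}$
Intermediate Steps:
$c{\left(j \right)} = -9 + j$ ($c{\left(j \right)} = -9 + \left(0 + j\right) = -9 + j$)
$o{\left(X \right)} = 2 - \frac{-9 + X^{2} - 121 X}{5 \left(117 + X\right)}$ ($o{\left(X \right)} = 2 - \frac{\left(X + \left(\left(X^{2} - 123 X\right) + \left(-9 + X\right)\right)\right) \frac{1}{X + 117}}{5} = 2 - \frac{\left(X - \left(9 - X^{2} + 122 X\right)\right) \frac{1}{117 + X}}{5} = 2 - \frac{\left(-9 + X^{2} - 121 X\right) \frac{1}{117 + X}}{5} = 2 - \frac{\frac{1}{117 + X} \left(-9 + X^{2} - 121 X\right)}{5} = 2 - \frac{-9 + X^{2} - 121 X}{5 \left(117 + X\right)}$)
$\left(-25257 + 6244\right) \left(11705 + o{\left(93 \right)}\right) = \left(-25257 + 6244\right) \left(11705 + \frac{1179 - 93^{2} + 131 \cdot 93}{5 \left(117 + 93\right)}\right) = - 19013 \left(11705 + \frac{1179 - 8649 + 12183}{5 \cdot 210}\right) = - 19013 \left(11705 + \frac{1}{5} \cdot \frac{1}{210} \left(1179 - 8649 + 12183\right)\right) = - 19013 \left(11705 + \frac{1}{5} \cdot \frac{1}{210} \cdot 4713\right) = - 19013 \left(11705 + \frac{1571}{350}\right) = \left(-19013\right) \frac{4098321}{350} = - \frac{77921377173}{350}$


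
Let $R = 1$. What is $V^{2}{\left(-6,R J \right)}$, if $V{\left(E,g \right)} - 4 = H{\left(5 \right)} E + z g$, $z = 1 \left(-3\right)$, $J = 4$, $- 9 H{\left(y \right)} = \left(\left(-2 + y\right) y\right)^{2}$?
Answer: $20164$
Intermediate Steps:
$H{\left(y \right)} = - \frac{y^{2} \left(-2 + y\right)^{2}}{9}$ ($H{\left(y \right)} = - \frac{\left(\left(-2 + y\right) y\right)^{2}}{9} = - \frac{\left(y \left(-2 + y\right)\right)^{2}}{9} = - \frac{y^{2} \left(-2 + y\right)^{2}}{9}$)
$z = -3$
$V{\left(E,g \right)} = 4 - 25 E - 3 g$ ($V{\left(E,g \right)} = 4 + \left(- \frac{5^{2} \left(-2 + 5\right)^{2}}{9} E - 3 g\right) = 4 + \left(\left(- \frac{1}{9}\right) 25 \cdot 3^{2} E - 3 g\right) = 4 + \left(\left(- \frac{1}{9}\right) 25 \cdot 9 E - 3 g\right) = 4 - \left(3 g + 25 E\right) = 4 - 25 E - 3 g$)
$V^{2}{\left(-6,R J \right)} = \left(4 - -150 - 3 \cdot 1 \cdot 4\right)^{2} = \left(4 + 150 - 12\right)^{2} = 142^{2} = 20164$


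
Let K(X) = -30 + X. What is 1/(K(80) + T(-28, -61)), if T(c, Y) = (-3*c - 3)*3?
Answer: 1/293 ≈ 0.0034130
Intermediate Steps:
T(c, Y) = -9 - 9*c (T(c, Y) = (-3 - 3*c)*3 = -9 - 9*c)
1/(K(80) + T(-28, -61)) = 1/((-30 + 80) + (-9 - 9*(-28))) = 1/(50 + (-9 + 252)) = 1/(50 + 243) = 1/293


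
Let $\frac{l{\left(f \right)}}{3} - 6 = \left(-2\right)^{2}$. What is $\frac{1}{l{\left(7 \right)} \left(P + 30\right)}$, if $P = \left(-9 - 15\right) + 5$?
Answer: $\frac{1}{330} \approx 0.0030303$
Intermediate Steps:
$P = -19$ ($P = -24 + 5 = -19$)
$l{\left(f \right)} = 30$ ($l{\left(f \right)} = 18 + 3 \left(-2\right)^{2} = 18 + 3 \cdot 4 = 18 + 12 = 30$)
$\frac{1}{l{\left(7 \right)} \left(P + 30\right)} = \frac{1}{30 \left(-19 + 30\right)} = \frac{1}{30 \cdot 11} = \frac{1}{330}$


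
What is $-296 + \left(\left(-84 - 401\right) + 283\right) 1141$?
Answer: $-230778$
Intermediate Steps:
$-296 + \left(\left(-84 - 401\right) + 283\right) 1141 = -296 + \left(-485 + 283\right) 1141 = -296 - 230482 = -230778$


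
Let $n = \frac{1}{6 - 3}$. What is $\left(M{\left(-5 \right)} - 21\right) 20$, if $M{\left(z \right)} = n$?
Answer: $- \frac{1240}{3} \approx -413.33$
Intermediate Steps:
$n = \frac{1}{3} \approx 0.33333$
$M{\left(z \right)} = \frac{1}{3}$
$\left(M{\left(-5 \right)} - 21\right) 20 = \left(\frac{1}{3} - 21\right) 20 = \left(- \frac{62}{3}\right) 20 = - \frac{1240}{3}$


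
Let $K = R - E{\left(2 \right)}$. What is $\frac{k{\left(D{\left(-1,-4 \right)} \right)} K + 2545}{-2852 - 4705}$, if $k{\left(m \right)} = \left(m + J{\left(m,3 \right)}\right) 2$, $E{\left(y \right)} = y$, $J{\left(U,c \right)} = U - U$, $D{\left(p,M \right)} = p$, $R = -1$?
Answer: $- \frac{2551}{7557} \approx -0.33757$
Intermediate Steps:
$J{\left(U,c \right)} = 0$
$K = -3$ ($K = -1 - 2 = -3$)
$k{\left(m \right)} = 2 m$ ($k{\left(m \right)} = \left(m + 0\right) 2 = m 2 = 2 m$)
$\frac{k{\left(D{\left(-1,-4 \right)} \right)} K + 2545}{-2852 - 4705} = \frac{2 \left(-1\right) \left(-3\right) + 2545}{-2852 - 4705} = \frac{\left(-2\right) \left(-3\right) + 2545}{-7557} = \left(6 + 2545\right) \left(- \frac{1}{7557}\right) = 2551 \left(- \frac{1}{7557}\right) = - \frac{2551}{7557}$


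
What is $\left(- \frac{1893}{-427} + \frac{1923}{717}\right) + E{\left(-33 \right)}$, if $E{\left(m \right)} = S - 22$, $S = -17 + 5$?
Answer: $- \frac{2743668}{102053} \approx -26.885$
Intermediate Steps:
$S = -12$
$E{\left(m \right)} = -34$ ($E{\left(m \right)} = -12 - 22 = -34$)
$\left(- \frac{1893}{-427} + \frac{1923}{717}\right) + E{\left(-33 \right)} = \left(- \frac{1893}{-427} + \frac{1923}{717}\right) - 34 = \left(\left(-1893\right) \left(- \frac{1}{427}\right) + 1923 \cdot \frac{1}{717}\right) - 34 = \left(\frac{1893}{427} + \frac{641}{239}\right) - 34 = \frac{726134}{102053} - 34 = - \frac{2743668}{102053}$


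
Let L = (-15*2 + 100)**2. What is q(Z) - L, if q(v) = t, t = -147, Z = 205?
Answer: -5047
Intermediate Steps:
q(v) = -147
L = 4900 (L = (-30 + 100)**2 = 70**2 = 4900)
q(Z) - L = -147 - 1*4900 = -147 - 4900 = -5047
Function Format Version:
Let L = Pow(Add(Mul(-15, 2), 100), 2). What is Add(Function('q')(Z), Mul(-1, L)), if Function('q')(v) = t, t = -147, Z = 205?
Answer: -5047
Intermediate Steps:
Function('q')(v) = -147
L = 4900 (L = Pow(Add(-30, 100), 2) = Pow(70, 2) = 4900)
Add(Function('q')(Z), Mul(-1, L)) = Add(-147, Mul(-1, 4900)) = Add(-147, -4900) = -5047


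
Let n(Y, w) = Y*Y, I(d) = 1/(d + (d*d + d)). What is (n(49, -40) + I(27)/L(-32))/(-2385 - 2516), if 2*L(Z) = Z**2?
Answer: -962551297/1964791296 ≈ -0.48990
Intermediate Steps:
L(Z) = Z**2/2
I(d) = 1/(d**2 + 2*d) (I(d) = 1/(d + (d**2 + d)) = 1/(d + (d + d**2)) = 1/(d**2 + 2*d))
n(Y, w) = Y**2
(n(49, -40) + I(27)/L(-32))/(-2385 - 2516) = (49**2 + (1/(27*(2 + 27)))/(((1/2)*(-32)**2)))/(-2385 - 2516) = (2401 + ((1/27)/29)/(((1/2)*1024)))/(-4901) = (2401 + ((1/27)*(1/29))/512)*(-1/4901) = (2401 + (1/783)*(1/512))*(-1/4901) = (2401 + 1/400896)*(-1/4901) = (962551297/400896)*(-1/4901) = -962551297/1964791296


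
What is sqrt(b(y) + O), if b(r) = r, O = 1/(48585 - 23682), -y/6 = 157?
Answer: 5*I*sqrt(2596400615)/8301 ≈ 30.692*I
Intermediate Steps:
y = -942 (y = -6*157 = -942)
O = 1/24903 ≈ 4.0156e-5
sqrt(b(y) + O) = sqrt(-942 + 1/24903) = sqrt(-23458625/24903) = 5*I*sqrt(2596400615)/8301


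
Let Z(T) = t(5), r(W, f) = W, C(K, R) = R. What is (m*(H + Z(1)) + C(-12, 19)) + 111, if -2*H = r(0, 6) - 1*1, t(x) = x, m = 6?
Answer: 163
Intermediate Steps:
Z(T) = 5
H = 1/2 (H = -(0 - 1*1)/2 = -(0 - 1)/2 = -1/2*(-1) = 1/2 ≈ 0.50000)
(m*(H + Z(1)) + C(-12, 19)) + 111 = (6*(1/2 + 5) + 19) + 111 = (6*(11/2) + 19) + 111 = (33 + 19) + 111 = 52 + 111 = 163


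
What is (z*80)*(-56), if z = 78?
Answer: -349440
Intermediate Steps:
(z*80)*(-56) = (78*80)*(-56) = 6240*(-56) = -349440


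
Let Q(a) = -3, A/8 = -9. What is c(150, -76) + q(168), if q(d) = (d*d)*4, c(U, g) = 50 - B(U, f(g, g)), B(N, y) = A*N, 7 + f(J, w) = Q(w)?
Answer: 123746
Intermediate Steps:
A = -72 (A = 8*(-9) = -72)
f(J, w) = -10 (f(J, w) = -7 - 3 = -10)
B(N, y) = -72*N
c(U, g) = 50 + 72*U (c(U, g) = 50 - (-72)*U = 50 + 72*U)
q(d) = 4*d**2 (q(d) = d**2*4 = 4*d**2)
c(150, -76) + q(168) = (50 + 72*150) + 4*168**2 = (50 + 10800) + 4*28224 = 10850 + 112896 = 123746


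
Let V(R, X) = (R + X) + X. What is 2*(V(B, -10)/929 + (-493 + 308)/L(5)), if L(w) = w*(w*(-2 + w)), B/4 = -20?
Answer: -71746/13935 ≈ -5.1486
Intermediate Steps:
B = -80 (B = 4*(-20) = -80)
V(R, X) = R + 2*X
L(w) = w²*(-2 + w)
2*(V(B, -10)/929 + (-493 + 308)/L(5)) = 2*((-80 + 2*(-10))/929 + (-493 + 308)/((5²*(-2 + 5)))) = 2*((-80 - 20)*(1/929) - 185/(25*3)) = 2*(-100*1/929 - 185/75) = 2*(-100/929 - 185*1/75) = 2*(-100/929 - 37/15) = 2*(-35873/13935) = -71746/13935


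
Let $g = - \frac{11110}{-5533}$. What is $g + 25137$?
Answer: $\frac{12644921}{503} \approx 25139.0$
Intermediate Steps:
$g = \frac{1010}{503}$ ($g = \left(-11110\right) \left(- \frac{1}{5533}\right) = \frac{1010}{503} \approx 2.008$)
$g + 25137 = \frac{1010}{503} + 25137 = \frac{12644921}{503}$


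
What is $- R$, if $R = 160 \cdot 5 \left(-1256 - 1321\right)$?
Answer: $2061600$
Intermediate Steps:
$R = -2061600$ ($R = 800 \left(-2577\right) = -2061600$)
$- R = \left(-1\right) \left(-2061600\right) = 2061600$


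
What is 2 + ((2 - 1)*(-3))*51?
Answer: -151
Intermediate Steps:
2 + ((2 - 1)*(-3))*51 = 2 + (1*(-3))*51 = 2 - 3*51 = 2 - 153 = -151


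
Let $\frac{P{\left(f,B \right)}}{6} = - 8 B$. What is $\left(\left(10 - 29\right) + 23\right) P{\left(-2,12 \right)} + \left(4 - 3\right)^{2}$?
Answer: $-2303$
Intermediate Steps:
$P{\left(f,B \right)} = - 48 B$ ($P{\left(f,B \right)} = 6 \left(- 8 B\right) = - 48 B$)
$\left(\left(10 - 29\right) + 23\right) P{\left(-2,12 \right)} + \left(4 - 3\right)^{2} = \left(\left(10 - 29\right) + 23\right) \left(\left(-48\right) 12\right) + \left(4 - 3\right)^{2} = \left(-19 + 23\right) \left(-576\right) + 1^{2} = 4 \left(-576\right) + 1 = -2304 + 1 = -2303$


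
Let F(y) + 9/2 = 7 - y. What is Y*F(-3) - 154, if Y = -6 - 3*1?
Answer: -407/2 ≈ -203.50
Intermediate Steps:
F(y) = 5/2 - y (F(y) = -9/2 + (7 - y) = 5/2 - y)
Y = -9 (Y = -6 - 3 = -9)
Y*F(-3) - 154 = -9*(5/2 - 1*(-3)) - 154 = -9*(5/2 + 3) - 154 = -9*11/2 - 154 = -99/2 - 154 = -407/2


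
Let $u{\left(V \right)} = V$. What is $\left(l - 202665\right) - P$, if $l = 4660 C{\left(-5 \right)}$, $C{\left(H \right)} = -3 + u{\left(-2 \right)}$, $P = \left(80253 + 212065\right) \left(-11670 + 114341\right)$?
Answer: $-30012807343$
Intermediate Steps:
$P = 30012581378$ ($P = 292318 \cdot 102671 = 30012581378$)
$C{\left(H \right)} = -5$ ($C{\left(H \right)} = -3 - 2 = -5$)
$l = -23300$ ($l = 4660 \left(-5\right) = -23300$)
$\left(l - 202665\right) - P = \left(-23300 - 202665\right) - 30012581378 = -225965 - 30012581378 = -30012807343$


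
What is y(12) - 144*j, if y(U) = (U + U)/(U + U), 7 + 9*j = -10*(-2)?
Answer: -207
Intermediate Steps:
j = 13/9 (j = -7/9 + (-10*(-2))/9 = -7/9 + (⅑)*20 = -7/9 + 20/9 = 13/9 ≈ 1.4444)
y(U) = 1 (y(U) = (2*U)/((2*U)) = (2*U)*(1/(2*U)) = 1)
y(12) - 144*j = 1 - 144*13/9 = 1 - 208 = -207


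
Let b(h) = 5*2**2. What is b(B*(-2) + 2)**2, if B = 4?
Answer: 400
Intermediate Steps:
b(h) = 20 (b(h) = 5*4 = 20)
b(B*(-2) + 2)**2 = 20**2 = 400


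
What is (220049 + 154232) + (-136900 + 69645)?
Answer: 307026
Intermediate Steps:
(220049 + 154232) + (-136900 + 69645) = 374281 - 67255 = 307026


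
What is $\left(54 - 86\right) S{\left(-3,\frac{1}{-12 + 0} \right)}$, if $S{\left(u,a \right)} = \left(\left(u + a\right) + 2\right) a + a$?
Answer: $- \frac{2}{9} \approx -0.22222$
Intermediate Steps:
$S{\left(u,a \right)} = a + a \left(2 + a + u\right)$ ($S{\left(u,a \right)} = \left(\left(a + u\right) + 2\right) a + a = \left(2 + a + u\right) a + a = a \left(2 + a + u\right) + a = a + a \left(2 + a + u\right)$)
$\left(54 - 86\right) S{\left(-3,\frac{1}{-12 + 0} \right)} = \left(54 - 86\right) \frac{3 + \frac{1}{-12 + 0} - 3}{-12 + 0} = - 32 \frac{3 + \frac{1}{-12} - 3}{-12} = - 32 \left(- \frac{3 - \frac{1}{12} - 3}{12}\right) = - 32 \left(\left(- \frac{1}{12}\right) \left(- \frac{1}{12}\right)\right) = \left(-32\right) \frac{1}{144} = - \frac{2}{9}$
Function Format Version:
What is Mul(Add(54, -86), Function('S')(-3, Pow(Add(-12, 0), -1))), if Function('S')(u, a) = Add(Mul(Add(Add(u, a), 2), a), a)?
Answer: Rational(-2, 9) ≈ -0.22222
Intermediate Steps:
Function('S')(u, a) = Add(a, Mul(a, Add(2, a, u))) (Function('S')(u, a) = Add(Mul(Add(Add(a, u), 2), a), a) = Add(Mul(Add(2, a, u), a), a) = Add(Mul(a, Add(2, a, u)), a) = Add(a, Mul(a, Add(2, a, u))))
Mul(Add(54, -86), Function('S')(-3, Pow(Add(-12, 0), -1))) = Mul(Add(54, -86), Mul(Pow(Add(-12, 0), -1), Add(3, Pow(Add(-12, 0), -1), -3))) = Mul(-32, Mul(Pow(-12, -1), Add(3, Pow(-12, -1), -3))) = Mul(-32, Mul(Rational(-1, 12), Add(3, Rational(-1, 12), -3))) = Mul(-32, Mul(Rational(-1, 12), Rational(-1, 12))) = Mul(-32, Rational(1, 144)) = Rational(-2, 9)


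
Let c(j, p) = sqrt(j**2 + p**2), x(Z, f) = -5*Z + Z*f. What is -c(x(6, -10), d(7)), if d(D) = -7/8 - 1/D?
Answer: -3*sqrt(2822761)/56 ≈ -90.006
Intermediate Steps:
d(D) = -7/8 - 1/D (d(D) = -7*1/8 - 1/D = -7/8 - 1/D)
-c(x(6, -10), d(7)) = -sqrt((6*(-5 - 10))**2 + (-7/8 - 1/7)**2) = -sqrt((6*(-15))**2 + (-7/8 - 1*1/7)**2) = -sqrt((-90)**2 + (-7/8 - 1/7)**2) = -sqrt(8100 + (-57/56)**2) = -sqrt(8100 + 3249/3136) = -sqrt(25404849/3136) = -3*sqrt(2822761)/56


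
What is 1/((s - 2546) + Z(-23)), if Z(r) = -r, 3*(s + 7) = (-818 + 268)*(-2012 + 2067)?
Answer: -3/37840 ≈ -7.9281e-5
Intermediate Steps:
s = -30271/3 (s = -7 + ((-818 + 268)*(-2012 + 2067))/3 = -7 + (-550*55)/3 = -7 + (⅓)*(-30250) = -7 - 30250/3 = -30271/3 ≈ -10090.)
1/((s - 2546) + Z(-23)) = 1/((-30271/3 - 2546) - 1*(-23)) = 1/(-37909/3 + 23) = 1/(-37840/3) = -3/37840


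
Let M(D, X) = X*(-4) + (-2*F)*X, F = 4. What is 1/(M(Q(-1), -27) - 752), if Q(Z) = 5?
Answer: -1/428 ≈ -0.0023364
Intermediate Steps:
M(D, X) = -12*X (M(D, X) = X*(-4) + (-2*4)*X = -4*X - 8*X = -12*X)
1/(M(Q(-1), -27) - 752) = 1/(-12*(-27) - 752) = 1/(324 - 752) = 1/(-428) = -1/428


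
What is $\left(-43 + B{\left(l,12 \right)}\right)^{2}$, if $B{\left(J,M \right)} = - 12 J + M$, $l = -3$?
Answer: $25$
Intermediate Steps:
$B{\left(J,M \right)} = M - 12 J$
$\left(-43 + B{\left(l,12 \right)}\right)^{2} = \left(-43 + \left(12 - -36\right)\right)^{2} = \left(-43 + \left(12 + 36\right)\right)^{2} = \left(-43 + 48\right)^{2} = 5^{2} = 25$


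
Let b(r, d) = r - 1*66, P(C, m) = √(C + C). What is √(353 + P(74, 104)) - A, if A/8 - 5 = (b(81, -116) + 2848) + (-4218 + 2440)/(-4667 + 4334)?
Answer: -7654576/333 + √(353 + 2*√37) ≈ -22968.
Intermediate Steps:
P(C, m) = √2*√C (P(C, m) = √(2*C) = √2*√C)
b(r, d) = -66 + r (b(r, d) = r - 66 = -66 + r)
A = 7654576/333 (A = 40 + 8*(((-66 + 81) + 2848) + (-4218 + 2440)/(-4667 + 4334)) = 40 + 8*((15 + 2848) - 1778/(-333)) = 40 + 8*(2863 - 1778*(-1/333)) = 40 + 8*(2863 + 1778/333) = 40 + 8*(955157/333) = 40 + 7641256/333 = 7654576/333 ≈ 22987.)
√(353 + P(74, 104)) - A = √(353 + √2*√74) - 1*7654576/333 = √(353 + 2*√37) - 7654576/333 = -7654576/333 + √(353 + 2*√37)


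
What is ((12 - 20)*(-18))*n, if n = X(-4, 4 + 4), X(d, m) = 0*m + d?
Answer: -576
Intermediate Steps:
X(d, m) = d (X(d, m) = 0 + d = d)
n = -4
((12 - 20)*(-18))*n = ((12 - 20)*(-18))*(-4) = -8*(-18)*(-4) = 144*(-4) = -576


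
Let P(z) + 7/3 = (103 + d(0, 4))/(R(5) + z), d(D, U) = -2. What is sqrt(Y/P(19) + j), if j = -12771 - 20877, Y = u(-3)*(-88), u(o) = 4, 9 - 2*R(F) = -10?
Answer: 4*I*sqrt(1122101)/23 ≈ 184.22*I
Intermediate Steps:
R(F) = 19/2 (R(F) = 9/2 - 1/2*(-10) = 9/2 + 5 = 19/2)
Y = -352 (Y = 4*(-88) = -352)
P(z) = -7/3 + 101/(19/2 + z) (P(z) = -7/3 + (103 - 2)/(19/2 + z) = -7/3 + 101/(19/2 + z))
j = -33648
sqrt(Y/P(19) + j) = sqrt(-352*3*(19 + 2*19)/(473 - 14*19) - 33648) = sqrt(-352*3*(19 + 38)/(473 - 266) - 33648) = sqrt(-352/((1/3)*207/57) - 33648) = sqrt(-352/((1/3)*(1/57)*207) - 33648) = sqrt(-352/23/19 - 33648) = sqrt(-352*19/23 - 33648) = sqrt(-6688/23 - 33648) = sqrt(-780592/23) = 4*I*sqrt(1122101)/23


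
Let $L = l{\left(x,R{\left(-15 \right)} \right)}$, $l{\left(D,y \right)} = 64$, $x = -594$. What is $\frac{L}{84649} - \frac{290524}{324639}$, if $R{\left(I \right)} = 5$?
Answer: $- \frac{24571789180}{27480366711} \approx -0.89416$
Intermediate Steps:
$L = 64$
$\frac{L}{84649} - \frac{290524}{324639} = \frac{64}{84649} - \frac{290524}{324639} = - \frac{24571789180}{27480366711}$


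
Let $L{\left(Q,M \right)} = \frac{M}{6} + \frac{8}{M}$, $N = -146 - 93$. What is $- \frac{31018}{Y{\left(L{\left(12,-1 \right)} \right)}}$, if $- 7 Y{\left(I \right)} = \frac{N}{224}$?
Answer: $- \frac{48636224}{239} \approx -2.035 \cdot 10^{5}$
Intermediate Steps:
$N = -239$ ($N = -146 - 93 = -239$)
$L{\left(Q,M \right)} = \frac{8}{M} + \frac{M}{6}$ ($L{\left(Q,M \right)} = M \frac{1}{6} + \frac{8}{M} = \frac{M}{6} + \frac{8}{M} = \frac{8}{M} + \frac{M}{6}$)
$Y{\left(I \right)} = \frac{239}{1568}$ ($Y{\left(I \right)} = - \frac{\left(-239\right) \frac{1}{224}}{7} = \left(- \frac{1}{7}\right) \left(- \frac{239}{224}\right) = \frac{239}{1568}$)
$- \frac{31018}{Y{\left(L{\left(12,-1 \right)} \right)}} = - \frac{31018}{\frac{239}{1568}} = \left(-31018\right) \frac{1568}{239} = - \frac{48636224}{239}$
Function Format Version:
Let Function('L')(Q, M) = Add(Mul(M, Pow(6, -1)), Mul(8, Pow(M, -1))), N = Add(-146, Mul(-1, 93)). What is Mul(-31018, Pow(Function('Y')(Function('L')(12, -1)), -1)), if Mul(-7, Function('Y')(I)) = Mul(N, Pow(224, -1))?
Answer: Rational(-48636224, 239) ≈ -2.0350e+5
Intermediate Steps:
N = -239 (N = Add(-146, -93) = -239)
Function('L')(Q, M) = Add(Mul(8, Pow(M, -1)), Mul(Rational(1, 6), M)) (Function('L')(Q, M) = Add(Mul(M, Rational(1, 6)), Mul(8, Pow(M, -1))) = Add(Mul(Rational(1, 6), M), Mul(8, Pow(M, -1))) = Add(Mul(8, Pow(M, -1)), Mul(Rational(1, 6), M)))
Function('Y')(I) = Rational(239, 1568) (Function('Y')(I) = Mul(Rational(-1, 7), Mul(-239, Pow(224, -1))) = Mul(Rational(-1, 7), Mul(-239, Rational(1, 224))) = Mul(Rational(-1, 7), Rational(-239, 224)) = Rational(239, 1568))
Mul(-31018, Pow(Function('Y')(Function('L')(12, -1)), -1)) = Mul(-31018, Pow(Rational(239, 1568), -1)) = Mul(-31018, Rational(1568, 239)) = Rational(-48636224, 239)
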